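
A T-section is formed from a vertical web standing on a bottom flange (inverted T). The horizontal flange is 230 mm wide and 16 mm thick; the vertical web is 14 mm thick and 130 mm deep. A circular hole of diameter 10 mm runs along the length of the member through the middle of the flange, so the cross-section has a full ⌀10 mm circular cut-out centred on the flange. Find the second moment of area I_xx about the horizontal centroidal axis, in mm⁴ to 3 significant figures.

I_xx ≈ 9.08 × 10⁶ mm⁴

Treat the section as a set of non-overlapping primitives; coordinates are from the bounding-box lower-left.
Flange: 230 × 16, A = 3 680 mm², y = 8 mm, Ī = 78 507 mm⁴.
Web: 14 × 130, A = 1 820 mm², y = 81 mm, Ī = 2 563 167 mm⁴.
Hole (subtracted): ⌀10, A = 78.54 mm², y = 8 mm, Ī = 490.87 mm⁴.
Centroid: ȳ = ΣA·y / ΣA = 32.506 mm.
Transfer each piece to the horizontal centroidal axis using Ī + A·d² with d = y − 32.506:
  flange: d = -24.506 mm → contributes +2 288 565 mm⁴
  web: d = 48.494 mm → contributes +6 843 147 mm⁴
  hole: d = -24.506 mm → contributes −47 659 mm⁴
Total I = 9 084 054 mm⁴.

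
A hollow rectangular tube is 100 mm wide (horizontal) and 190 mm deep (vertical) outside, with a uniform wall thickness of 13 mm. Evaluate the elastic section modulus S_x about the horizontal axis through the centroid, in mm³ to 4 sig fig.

Split into non-overlapping primitives; take the origin at the lower-left of the bounding box.
Outer rectangle: 100 × 190, A = 19 000 mm², y = 95 mm, Ī = 57 158 333 mm⁴.
Inner void (subtracted): 74 × 164, A = 12 136 mm², y = 95 mm, Ī = 27 200 821 mm⁴.
By symmetry the centroid is at mid-height, ȳ = 95 mm.
All pieces are centred on the horizontal axis through the centroid, so I = ΣĪ (holes subtracted) = 29 957 512 mm⁴.
Extreme fibre distance c = 95 mm; S = I/c = 315 342 mm³.

S_x ≈ 3.153 × 10⁵ mm³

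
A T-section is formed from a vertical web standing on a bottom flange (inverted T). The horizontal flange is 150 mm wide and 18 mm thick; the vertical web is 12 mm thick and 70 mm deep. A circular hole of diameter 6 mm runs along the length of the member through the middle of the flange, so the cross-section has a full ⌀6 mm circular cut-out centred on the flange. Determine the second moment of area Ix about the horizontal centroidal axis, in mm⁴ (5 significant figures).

Ix ≈ 1.6531 × 10⁶ mm⁴

Decompose the section into non-overlapping parts with the origin at the bottom-left of its bounding rectangle.
Flange: 150 × 18, A = 2 700 mm², y = 9 mm, Ī = 72 900 mm⁴.
Web: 12 × 70, A = 840 mm², y = 53 mm, Ī = 343 000 mm⁴.
Hole (subtracted): ⌀6, A = 28.27433 mm², y = 9 mm, Ī = 63.61725 mm⁴.
Centroid: ȳ = ΣA·y / ΣA = 19.52474 mm.
Transfer each piece to the horizontal centroidal axis using Ī + A·d² with d = y − 19.52474:
  flange: d = -10.52474 mm → contributes +371979.4 mm⁴
  web: d = 33.47526 mm → contributes +1 284 298 mm⁴
  hole: d = -10.52474 mm → contributes −3195.57 mm⁴
Total I = 1 653 082 mm⁴.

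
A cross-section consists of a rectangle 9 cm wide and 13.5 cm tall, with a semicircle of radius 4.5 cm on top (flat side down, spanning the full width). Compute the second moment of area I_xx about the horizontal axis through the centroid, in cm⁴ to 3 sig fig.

Break the section into simple shapes (no overlaps), measuring from the bottom-left corner of the bounding box.
Rectangular body: 9 × 13.5, A = 121.5 cm², y = 6.75 cm, Ī = 1845.3 cm⁴.
Semicircular cap: semicircle r = 4.5, A = 31.809 cm², y = 15.41 cm, Ī = 45.007 cm⁴.
Centroid: ȳ = ΣA·y / ΣA = 8.5468 cm.
Transfer each piece to the horizontal axis through the centroid using Ī + A·d² with d = y − 8.5468:
  rectangular body: d = -1.7968 cm → contributes +2237.5 cm⁴
  semicircular cap: d = 6.8631 cm → contributes +1543.3 cm⁴
Total I = 3780.8 cm⁴.

I_xx ≈ 3780 cm⁴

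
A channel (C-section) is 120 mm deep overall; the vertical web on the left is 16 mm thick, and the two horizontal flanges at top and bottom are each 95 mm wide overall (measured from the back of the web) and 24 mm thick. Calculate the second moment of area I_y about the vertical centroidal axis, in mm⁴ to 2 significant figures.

I_y ≈ 4.9 × 10⁶ mm⁴

Split into non-overlapping primitives; take the origin at the lower-left of the bounding box.
Web: 16 × 120, A = 1 920 mm², x = 8 mm, Ī = 40 960 mm⁴.
Top flange (beyond web): 79 × 24, A = 1 896 mm², x = 55.5 mm, Ī = 986 078 mm⁴.
Bottom flange (beyond web): 79 × 24, A = 1 896 mm², x = 55.5 mm, Ī = 986 078 mm⁴.
Centroid: x̄ = ΣA·x / ΣA = 39.53 mm.
Transfer each piece to the vertical centroidal axis using Ī + A·d² with d = x − 39.53:
  web: d = -31.53 mm → contributes +1 950 148 mm⁴
  top flange (beyond web): d = 15.97 mm → contributes +1 469 417 mm⁴
  bottom flange (beyond web): d = 15.97 mm → contributes +1 469 417 mm⁴
Total I = 4 888 982 mm⁴.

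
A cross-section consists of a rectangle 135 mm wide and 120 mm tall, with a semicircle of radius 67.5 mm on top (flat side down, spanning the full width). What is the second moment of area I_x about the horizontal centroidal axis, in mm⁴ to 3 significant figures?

I_x ≈ 6.07 × 10⁷ mm⁴

Split into non-overlapping primitives; take the origin at the lower-left of the bounding box.
Rectangular body: 135 × 120, A = 16 200 mm², y = 60 mm, Ī = 19 440 000 mm⁴.
Semicircular cap: semicircle r = 67.5, A = 7156.9 mm², y = 148.65 mm, Ī = 2 278 490 mm⁴.
Centroid: ȳ = ΣA·y / ΣA = 87.163 mm.
Transfer each piece to the horizontal centroidal axis using Ī + A·d² with d = y − 87.163:
  rectangular body: d = -27.163 mm → contributes +31 392 940 mm⁴
  semicircular cap: d = 61.485 mm → contributes +29 334 412 mm⁴
Total I = 60 727 352 mm⁴.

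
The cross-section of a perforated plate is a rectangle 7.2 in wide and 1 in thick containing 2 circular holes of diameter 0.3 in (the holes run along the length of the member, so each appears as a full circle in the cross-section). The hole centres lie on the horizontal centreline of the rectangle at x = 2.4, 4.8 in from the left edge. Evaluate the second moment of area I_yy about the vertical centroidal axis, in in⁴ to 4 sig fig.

I_yy ≈ 30.90 in⁴

Decompose the section into non-overlapping parts with the origin at the bottom-left of its bounding rectangle.
Plate: 7.2 × 1, A = 7.2 in², x = 3.6 in, Ī = 31.104 in⁴.
Hole 1 (subtracted): ⌀0.3, A = 0.0706858 in², x = 2.4 in, Ī = 0.000397608 in⁴.
Hole 2 (subtracted): ⌀0.3, A = 0.0706858 in², x = 4.8 in, Ī = 0.000397608 in⁴.
By symmetry the centroid is at mid-width, x̄ = 3.6 in.
Transfer each piece to the vertical centroidal axis using Ī + A·d² with d = x − 3.6:
  plate: d = 0 in → contributes +31.104 in⁴
  hole 1: d = -1.2 in → contributes −0.102185 in⁴
  hole 2: d = 1.2 in → contributes −0.102185 in⁴
Total I = 30.8996 in⁴.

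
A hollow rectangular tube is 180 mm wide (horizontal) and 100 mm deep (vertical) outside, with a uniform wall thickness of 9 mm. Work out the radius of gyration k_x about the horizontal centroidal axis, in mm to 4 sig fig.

Decompose the section into non-overlapping parts with the origin at the bottom-left of its bounding rectangle.
Outer rectangle: 180 × 100, A = 18 000 mm², y = 50 mm, Ī = 15 000 000 mm⁴.
Inner void (subtracted): 162 × 82, A = 13 284 mm², y = 50 mm, Ī = 7 443 468 mm⁴.
By symmetry the centroid is at mid-height, ȳ = 50 mm.
All pieces are centred on the horizontal centroidal axis, so I = ΣĪ (holes subtracted) = 7 556 532 mm⁴.
Radius of gyration: k = √(I/A) = √(7 556 532 / 4 716) = 40.029 mm.

k_x ≈ 40.03 mm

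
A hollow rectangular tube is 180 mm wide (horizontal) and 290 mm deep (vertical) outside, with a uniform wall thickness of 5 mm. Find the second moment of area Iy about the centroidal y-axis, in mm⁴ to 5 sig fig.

Split into non-overlapping primitives; take the origin at the lower-left of the bounding box.
Outer rectangle: 180 × 290, A = 52 200 mm², x = 90 mm, Ī = 140 940 000 mm⁴.
Inner void (subtracted): 170 × 280, A = 47 600 mm², x = 90 mm, Ī = 114 636 667 mm⁴.
By symmetry the centroid is at mid-width, x̄ = 90 mm.
All pieces are centred on the centroidal y-axis, so I = ΣĪ (holes subtracted) = 26 303 333 mm⁴.

Iy ≈ 2.6303 × 10⁷ mm⁴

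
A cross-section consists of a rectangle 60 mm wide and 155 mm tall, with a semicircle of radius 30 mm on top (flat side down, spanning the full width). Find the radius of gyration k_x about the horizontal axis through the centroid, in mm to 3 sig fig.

k_x ≈ 51.8 mm

Decompose the section into non-overlapping parts with the origin at the bottom-left of its bounding rectangle.
Rectangular body: 60 × 155, A = 9 300 mm², y = 77.5 mm, Ī = 18 619 375 mm⁴.
Semicircular cap: semicircle r = 30, A = 1413.7 mm², y = 167.73 mm, Ī = 88 903 mm⁴.
Centroid: ȳ = ΣA·y / ΣA = 89.407 mm.
Transfer each piece to the horizontal axis through the centroid using Ī + A·d² with d = y − 89.407:
  rectangular body: d = -11.907 mm → contributes +19 937 791 mm⁴
  semicircular cap: d = 78.326 mm → contributes +8 761 975 mm⁴
Total I = 28 699 766 mm⁴.
Radius of gyration: k = √(I/A) = √(28 699 766 / 10 714) = 51.757 mm.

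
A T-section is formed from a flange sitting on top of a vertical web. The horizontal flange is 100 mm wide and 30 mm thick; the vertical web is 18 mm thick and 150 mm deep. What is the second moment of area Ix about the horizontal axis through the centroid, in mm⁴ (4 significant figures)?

Ix ≈ 1.680 × 10⁷ mm⁴

Split into non-overlapping primitives; take the origin at the lower-left of the bounding box.
Flange: 100 × 30, A = 3 000 mm², y = 165 mm, Ī = 225 000 mm⁴.
Web: 18 × 150, A = 2 700 mm², y = 75 mm, Ī = 5 062 500 mm⁴.
Centroid: ȳ = ΣA·y / ΣA = 122.368 mm.
Transfer each piece to the horizontal axis through the centroid using Ī + A·d² with d = y − 122.368:
  flange: d = 42.6316 mm → contributes +5 677 355 mm⁴
  web: d = -47.3684 mm → contributes +11 120 672 mm⁴
Total I = 16 798 026 mm⁴.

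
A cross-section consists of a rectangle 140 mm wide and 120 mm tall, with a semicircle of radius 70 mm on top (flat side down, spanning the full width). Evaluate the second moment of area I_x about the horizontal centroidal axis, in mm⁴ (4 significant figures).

I_x ≈ 6.528 × 10⁷ mm⁴

Split into non-overlapping primitives; take the origin at the lower-left of the bounding box.
Rectangular body: 140 × 120, A = 16 800 mm², y = 60 mm, Ī = 20 160 000 mm⁴.
Semicircular cap: semicircle r = 70, A = 7696.9 mm², y = 149.709 mm, Ī = 2 635 265 mm⁴.
Centroid: ȳ = ΣA·y / ΣA = 88.1865 mm.
Transfer each piece to the horizontal centroidal axis using Ī + A·d² with d = y − 88.1865:
  rectangular body: d = -28.1865 mm → contributes +33 507 199 mm⁴
  semicircular cap: d = 61.5225 mm → contributes +31 768 148 mm⁴
Total I = 65 275 348 mm⁴.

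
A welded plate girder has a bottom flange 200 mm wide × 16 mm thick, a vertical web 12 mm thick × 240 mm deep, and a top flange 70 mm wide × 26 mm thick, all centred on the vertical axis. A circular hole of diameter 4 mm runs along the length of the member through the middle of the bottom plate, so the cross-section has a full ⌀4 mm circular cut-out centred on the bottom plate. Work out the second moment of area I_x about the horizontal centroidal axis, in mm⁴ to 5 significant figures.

I_x ≈ 9.4921 × 10⁷ mm⁴

Break the section into simple shapes (no overlaps), measuring from the bottom-left corner of the bounding box.
Bottom plate: 200 × 16, A = 3 200 mm², y = 8 mm, Ī = 68266.67 mm⁴.
Web plate: 12 × 240, A = 2 880 mm², y = 136 mm, Ī = 13 824 000 mm⁴.
Top plate: 70 × 26, A = 1 820 mm², y = 269 mm, Ī = 102526.7 mm⁴.
Hole (subtracted): ⌀4, A = 12.56637 mm², y = 8 mm, Ī = 12.56637 mm⁴.
Centroid: ȳ = ΣA·y / ΣA = 114.9625 mm.
Transfer each piece to the horizontal centroidal axis using Ī + A·d² with d = y − 114.9625:
  bottom plate: d = -106.9625 mm → contributes +36 679 424 mm⁴
  web plate: d = 21.03745 mm → contributes +15 098 614 mm⁴
  top plate: d = 154.0375 mm → contributes +43 286 643 mm⁴
  hole: d = -106.9625 mm → contributes −143784.2 mm⁴
Total I = 94 920 897 mm⁴.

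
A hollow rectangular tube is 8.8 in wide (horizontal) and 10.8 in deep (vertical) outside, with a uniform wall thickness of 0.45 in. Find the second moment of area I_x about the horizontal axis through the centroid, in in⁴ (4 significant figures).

I_x ≈ 285.0 in⁴

Break the section into simple shapes (no overlaps), measuring from the bottom-left corner of the bounding box.
Outer rectangle: 8.8 × 10.8, A = 95.04 in², y = 5.4 in, Ī = 923.789 in⁴.
Inner void (subtracted): 7.9 × 9.9, A = 78.21 in², y = 5.4 in, Ī = 638.78 in⁴.
By symmetry the centroid is at mid-height, ȳ = 5.4 in.
All pieces are centred on the horizontal axis through the centroid, so I = ΣĪ (holes subtracted) = 285.009 in⁴.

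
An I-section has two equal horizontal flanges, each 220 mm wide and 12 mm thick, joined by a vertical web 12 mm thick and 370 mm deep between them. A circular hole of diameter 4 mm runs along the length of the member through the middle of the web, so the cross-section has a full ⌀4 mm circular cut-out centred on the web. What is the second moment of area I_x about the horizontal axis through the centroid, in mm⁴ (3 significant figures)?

I_x ≈ 2.43 × 10⁸ mm⁴

Break the section into simple shapes (no overlaps), measuring from the bottom-left corner of the bounding box.
Bottom flange: 220 × 12, A = 2 640 mm², y = 6 mm, Ī = 31 680 mm⁴.
Web: 12 × 370, A = 4 440 mm², y = 197 mm, Ī = 50 653 000 mm⁴.
Top flange: 220 × 12, A = 2 640 mm², y = 388 mm, Ī = 31 680 mm⁴.
Hole (subtracted): ⌀4, A = 12.566 mm², y = 197 mm, Ī = 12.566 mm⁴.
By symmetry the centroid is at mid-height, ȳ = 197 mm.
Transfer each piece to the horizontal axis through the centroid using Ī + A·d² with d = y − 197:
  bottom flange: d = -191 mm → contributes +96 341 520 mm⁴
  web: d = 0 mm → contributes +50 653 000 mm⁴
  top flange: d = 191 mm → contributes +96 341 520 mm⁴
  hole: d = 0 mm → contributes −12.566 mm⁴
Total I = 243 336 027 mm⁴.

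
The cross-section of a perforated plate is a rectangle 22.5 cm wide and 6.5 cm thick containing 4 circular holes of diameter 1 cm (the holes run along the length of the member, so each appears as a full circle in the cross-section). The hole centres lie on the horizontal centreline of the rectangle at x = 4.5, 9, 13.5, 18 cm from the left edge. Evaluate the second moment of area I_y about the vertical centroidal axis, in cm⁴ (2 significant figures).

Treat the section as a set of non-overlapping primitives; coordinates are from the bounding-box lower-left.
Plate: 22.5 × 6.5, A = 146.3 cm², x = 11.25 cm, Ī = 6 170 cm⁴.
Hole 1 (subtracted): ⌀1, A = 0.7854 cm², x = 4.5 cm, Ī = 0.04909 cm⁴.
Hole 2 (subtracted): ⌀1, A = 0.7854 cm², x = 9 cm, Ī = 0.04909 cm⁴.
Hole 3 (subtracted): ⌀1, A = 0.7854 cm², x = 13.5 cm, Ī = 0.04909 cm⁴.
Hole 4 (subtracted): ⌀1, A = 0.7854 cm², x = 18 cm, Ī = 0.04909 cm⁴.
By symmetry the centroid is at mid-width, x̄ = 11.25 cm.
Transfer each piece to the vertical centroidal axis using Ī + A·d² with d = x − 11.25:
  plate: d = 0 cm → contributes +6 170 cm⁴
  hole 1: d = -6.75 cm → contributes −35.83 cm⁴
  hole 2: d = -2.25 cm → contributes −4.025 cm⁴
  hole 3: d = 2.25 cm → contributes −4.025 cm⁴
  hole 4: d = 6.75 cm → contributes −35.83 cm⁴
Total I = 6 090 cm⁴.

I_y ≈ 6100 cm⁴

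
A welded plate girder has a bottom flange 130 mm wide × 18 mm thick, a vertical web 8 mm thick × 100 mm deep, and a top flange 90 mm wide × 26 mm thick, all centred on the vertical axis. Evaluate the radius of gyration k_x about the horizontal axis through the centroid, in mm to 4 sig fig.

Treat the section as a set of non-overlapping primitives; coordinates are from the bounding-box lower-left.
Bottom plate: 130 × 18, A = 2 340 mm², y = 9 mm, Ī = 63 180 mm⁴.
Web plate: 8 × 100, A = 800 mm², y = 68 mm, Ī = 666 667 mm⁴.
Top plate: 90 × 26, A = 2 340 mm², y = 131 mm, Ī = 131 820 mm⁴.
Centroid: ȳ = ΣA·y / ΣA = 69.708 mm.
Transfer each piece to the horizontal axis through the centroid using Ī + A·d² with d = y − 69.708:
  bottom plate: d = -60.708 mm → contributes +8 687 168 mm⁴
  web plate: d = -1.70803 mm → contributes +669 001 mm⁴
  top plate: d = 61.292 mm → contributes +8 922 511 mm⁴
Total I = 18 278 680 mm⁴.
Radius of gyration: k = √(I/A) = √(18 278 680 / 5 480) = 57.754 mm.

k_x ≈ 57.75 mm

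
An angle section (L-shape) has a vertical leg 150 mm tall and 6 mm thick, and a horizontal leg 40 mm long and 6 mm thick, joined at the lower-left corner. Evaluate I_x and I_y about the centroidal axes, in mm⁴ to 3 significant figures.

Treat the section as a set of non-overlapping primitives; coordinates are from the bounding-box lower-left.
Vertical leg: 6 × 150, A = 900 mm², y = 75 mm, Ī = 1 687 500 mm⁴.
Horizontal leg (remainder): 34 × 6, A = 204 mm², y = 3 mm, Ī = 612 mm⁴.
Centroid: ȳ = ΣA·y / ΣA = 61.696 mm.
Transfer each piece to the centroidal x-axis using Ī + A·d² with d = y − 61.696:
  vertical leg: d = 13.304 mm → contributes +1 846 805 mm⁴
  horizontal leg (remainder): d = -58.696 mm → contributes +703 429 mm⁴
Total I = 2 550 234 mm⁴.
For the y-axis: x̄ = 6.6957 mm.
Repeating about the centroidal y-axis gives I_y = 88 874 mm⁴.

I_x ≈ 2.55 × 10⁶ mm⁴, I_y ≈ 8.89 × 10⁴ mm⁴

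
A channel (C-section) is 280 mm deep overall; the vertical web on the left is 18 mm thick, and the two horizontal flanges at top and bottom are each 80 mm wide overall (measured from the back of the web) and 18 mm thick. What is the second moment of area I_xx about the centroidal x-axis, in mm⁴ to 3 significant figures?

Break the section into simple shapes (no overlaps), measuring from the bottom-left corner of the bounding box.
Web: 18 × 280, A = 5 040 mm², y = 140 mm, Ī = 32 928 000 mm⁴.
Top flange (beyond web): 62 × 18, A = 1 116 mm², y = 271 mm, Ī = 30 132 mm⁴.
Bottom flange (beyond web): 62 × 18, A = 1 116 mm², y = 9 mm, Ī = 30 132 mm⁴.
By symmetry the centroid is at mid-height, ȳ = 140 mm.
Transfer each piece to the centroidal x-axis using Ī + A·d² with d = y − 140:
  web: d = 0 mm → contributes +32 928 000 mm⁴
  top flange (beyond web): d = 131 mm → contributes +19 181 808 mm⁴
  bottom flange (beyond web): d = -131 mm → contributes +19 181 808 mm⁴
Total I = 71 291 616 mm⁴.

I_xx ≈ 7.13 × 10⁷ mm⁴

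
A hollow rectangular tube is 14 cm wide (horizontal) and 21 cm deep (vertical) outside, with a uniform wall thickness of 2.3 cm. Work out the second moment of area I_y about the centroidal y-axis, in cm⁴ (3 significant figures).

I_y ≈ 3670 cm⁴

Treat the section as a set of non-overlapping primitives; coordinates are from the bounding-box lower-left.
Outer rectangle: 14 × 21, A = 294 cm², x = 7 cm, Ī = 4 802 cm⁴.
Inner void (subtracted): 9.4 × 16.4, A = 154.16 cm², x = 7 cm, Ī = 1135.1 cm⁴.
By symmetry the centroid is at mid-width, x̄ = 7 cm.
All pieces are centred on the centroidal y-axis, so I = ΣĪ (holes subtracted) = 3666.9 cm⁴.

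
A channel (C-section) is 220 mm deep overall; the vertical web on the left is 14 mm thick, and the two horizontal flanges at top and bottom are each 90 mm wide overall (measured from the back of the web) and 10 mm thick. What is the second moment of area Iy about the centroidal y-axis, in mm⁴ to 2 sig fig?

Iy ≈ 2.8 × 10⁶ mm⁴

Decompose the section into non-overlapping parts with the origin at the bottom-left of its bounding rectangle.
Web: 14 × 220, A = 3 080 mm², x = 7 mm, Ī = 50 307 mm⁴.
Top flange (beyond web): 76 × 10, A = 760 mm², x = 52 mm, Ī = 365 813 mm⁴.
Bottom flange (beyond web): 76 × 10, A = 760 mm², x = 52 mm, Ī = 365 813 mm⁴.
Centroid: x̄ = ΣA·x / ΣA = 21.87 mm.
Transfer each piece to the centroidal y-axis using Ī + A·d² with d = x − 21.87:
  web: d = -14.87 mm → contributes +731 307 mm⁴
  top flange (beyond web): d = 30.13 mm → contributes +1 055 774 mm⁴
  bottom flange (beyond web): d = 30.13 mm → contributes +1 055 774 mm⁴
Total I = 2 842 855 mm⁴.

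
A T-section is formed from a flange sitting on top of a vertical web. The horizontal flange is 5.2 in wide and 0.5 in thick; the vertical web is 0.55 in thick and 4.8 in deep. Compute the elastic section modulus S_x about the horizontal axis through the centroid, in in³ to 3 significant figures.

S_x ≈ 3.86 in³

Break the section into simple shapes (no overlaps), measuring from the bottom-left corner of the bounding box.
Flange: 5.2 × 0.5, A = 2.6 in², y = 5.05 in, Ī = 0.054167 in⁴.
Web: 0.55 × 4.8, A = 2.64 in², y = 2.4 in, Ī = 5.0688 in⁴.
Centroid: ȳ = ΣA·y / ΣA = 3.7149 in.
Transfer each piece to the horizontal axis through the centroid using Ī + A·d² with d = y − 3.7149:
  flange: d = 1.3351 in → contributes +4.6887 in⁴
  web: d = -1.3149 in → contributes +9.6332 in⁴
Total I = 14.322 in⁴.
Extreme fibre distance c = 3.7149 in; S = I/c = 3.8553 in³.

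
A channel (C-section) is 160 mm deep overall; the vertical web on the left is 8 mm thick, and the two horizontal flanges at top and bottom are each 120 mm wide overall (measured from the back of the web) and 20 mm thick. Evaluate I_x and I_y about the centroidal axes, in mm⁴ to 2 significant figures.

Break the section into simple shapes (no overlaps), measuring from the bottom-left corner of the bounding box.
Web: 8 × 160, A = 1 280 mm², y = 80 mm, Ī = 2 730 667 mm⁴.
Top flange (beyond web): 112 × 20, A = 2 240 mm², y = 150 mm, Ī = 74 667 mm⁴.
Bottom flange (beyond web): 112 × 20, A = 2 240 mm², y = 10 mm, Ī = 74 667 mm⁴.
By symmetry the centroid is at mid-height, ȳ = 80 mm.
Transfer each piece to the centroidal x-axis using Ī + A·d² with d = y − 80:
  web: d = 0 mm → contributes +2 730 667 mm⁴
  top flange (beyond web): d = 70 mm → contributes +11 050 667 mm⁴
  bottom flange (beyond web): d = -70 mm → contributes +11 050 667 mm⁴
Total I = 24 832 000 mm⁴.
For the y-axis: x̄ = 50.67 mm.
Repeating about the centroidal y-axis gives I_y = 8 273 920 mm⁴.

I_x ≈ 2.5 × 10⁷ mm⁴, I_y ≈ 8.3 × 10⁶ mm⁴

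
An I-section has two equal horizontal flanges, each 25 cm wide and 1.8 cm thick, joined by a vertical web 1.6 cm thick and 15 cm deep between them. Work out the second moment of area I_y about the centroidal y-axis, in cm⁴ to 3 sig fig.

I_y ≈ 4690 cm⁴

Treat the section as a set of non-overlapping primitives; coordinates are from the bounding-box lower-left.
Bottom flange: 25 × 1.8, A = 45 cm², x = 12.5 cm, Ī = 2343.8 cm⁴.
Web: 1.6 × 15, A = 24 cm², x = 12.5 cm, Ī = 5.12 cm⁴.
Top flange: 25 × 1.8, A = 45 cm², x = 12.5 cm, Ī = 2343.8 cm⁴.
By symmetry the centroid is at mid-width, x̄ = 12.5 cm.
All pieces are centred on the centroidal y-axis, so I = ΣĪ = 4692.6 cm⁴.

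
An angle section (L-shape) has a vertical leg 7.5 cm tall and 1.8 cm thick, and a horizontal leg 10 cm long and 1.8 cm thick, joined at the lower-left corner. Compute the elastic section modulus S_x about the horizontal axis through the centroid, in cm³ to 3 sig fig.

Split into non-overlapping primitives; take the origin at the lower-left of the bounding box.
Vertical leg: 1.8 × 7.5, A = 13.5 cm², y = 3.75 cm, Ī = 63.281 cm⁴.
Horizontal leg (remainder): 8.2 × 1.8, A = 14.76 cm², y = 0.9 cm, Ī = 3.9852 cm⁴.
Centroid: ȳ = ΣA·y / ΣA = 2.2615 cm.
Transfer each piece to the horizontal axis through the centroid using Ī + A·d² with d = y − 2.2615:
  vertical leg: d = 1.4885 cm → contributes +93.194 cm⁴
  horizontal leg (remainder): d = -1.3615 cm → contributes +31.344 cm⁴
Total I = 124.54 cm⁴.
Extreme fibre distance c = 5.2385 cm; S = I/c = 23.773 cm³.

S_x ≈ 23.8 cm³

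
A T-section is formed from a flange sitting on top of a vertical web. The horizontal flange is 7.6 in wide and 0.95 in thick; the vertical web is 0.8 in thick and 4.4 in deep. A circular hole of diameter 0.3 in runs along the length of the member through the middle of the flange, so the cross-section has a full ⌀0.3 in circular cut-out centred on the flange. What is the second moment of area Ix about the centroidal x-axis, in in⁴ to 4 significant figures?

Ix ≈ 23.10 in⁴

Split into non-overlapping primitives; take the origin at the lower-left of the bounding box.
Flange: 7.6 × 0.95, A = 7.22 in², y = 4.875 in, Ī = 0.543004 in⁴.
Web: 0.8 × 4.4, A = 3.52 in², y = 2.2 in, Ī = 5.67893 in⁴.
Hole (subtracted): ⌀0.3, A = 0.0706858 in², y = 4.875 in, Ī = 0.000397608 in⁴.
Centroid: ȳ = ΣA·y / ΣA = 3.99247 in.
Transfer each piece to the centroidal x-axis using Ī + A·d² with d = y − 3.99247:
  flange: d = 0.882531 in → contributes +6.16638 in⁴
  web: d = -1.79247 in → contributes +16.9885 in⁴
  hole: d = 0.882531 in → contributes −0.055452 in⁴
Total I = 23.0994 in⁴.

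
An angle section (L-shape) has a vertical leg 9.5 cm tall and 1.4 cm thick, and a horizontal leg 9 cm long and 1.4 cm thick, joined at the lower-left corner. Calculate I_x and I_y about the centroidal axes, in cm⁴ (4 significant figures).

I_x ≈ 198.7 cm⁴, I_y ≈ 173.1 cm⁴

Break the section into simple shapes (no overlaps), measuring from the bottom-left corner of the bounding box.
Vertical leg: 1.4 × 9.5, A = 13.3 cm², y = 4.75 cm, Ī = 100.027 cm⁴.
Horizontal leg (remainder): 7.6 × 1.4, A = 10.64 cm², y = 0.7 cm, Ī = 1.73787 cm⁴.
Centroid: ȳ = ΣA·y / ΣA = 2.95 cm.
Transfer each piece to the centroidal x-axis using Ī + A·d² with d = y − 2.95:
  vertical leg: d = 1.8 cm → contributes +143.119 cm⁴
  horizontal leg (remainder): d = -2.25 cm → contributes +55.6029 cm⁴
Total I = 198.722 cm⁴.
For the y-axis: x̄ = 2.7 cm.
Repeating about the centroidal y-axis gives I_y = 173.086 cm⁴.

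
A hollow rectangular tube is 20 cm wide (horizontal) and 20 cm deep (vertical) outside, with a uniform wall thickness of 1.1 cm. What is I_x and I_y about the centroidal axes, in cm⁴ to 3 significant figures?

I_x ≈ 4970 cm⁴, I_y ≈ 4970 cm⁴

Decompose the section into non-overlapping parts with the origin at the bottom-left of its bounding rectangle.
Outer rectangle: 20 × 20, A = 400 cm², y = 10 cm, Ī = 13 333 cm⁴.
Inner void (subtracted): 17.8 × 17.8, A = 316.84 cm², y = 10 cm, Ī = 8365.6 cm⁴.
By symmetry the centroid is at mid-height, ȳ = 10 cm.
All pieces are centred on the centroidal x-axis, so I = ΣĪ (holes subtracted) = 4967.7 cm⁴.
Repeating about the centroidal y-axis gives I_y = 4967.7 cm⁴.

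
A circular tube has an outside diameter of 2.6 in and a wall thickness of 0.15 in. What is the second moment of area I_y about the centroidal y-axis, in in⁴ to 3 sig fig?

Split into non-overlapping primitives; take the origin at the lower-left of the bounding box.
Outer circle: ⌀2.6, A = 5.3093 in², x = 1.3 in, Ī = 2.2432 in⁴.
Bore (subtracted): ⌀2.3, A = 4.1548 in², x = 1.3 in, Ī = 1.3737 in⁴.
By symmetry the centroid is at mid-width, x̄ = 1.3 in.
All pieces are centred on the centroidal y-axis, so I = ΣĪ (holes subtracted) = 0.86951 in⁴.

I_y ≈ 0.870 in⁴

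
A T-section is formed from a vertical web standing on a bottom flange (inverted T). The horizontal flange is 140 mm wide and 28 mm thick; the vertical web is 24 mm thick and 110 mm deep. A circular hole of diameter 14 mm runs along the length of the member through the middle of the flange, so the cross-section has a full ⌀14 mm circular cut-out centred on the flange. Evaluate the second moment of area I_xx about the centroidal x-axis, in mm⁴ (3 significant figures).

Break the section into simple shapes (no overlaps), measuring from the bottom-left corner of the bounding box.
Flange: 140 × 28, A = 3 920 mm², y = 14 mm, Ī = 256 107 mm⁴.
Web: 24 × 110, A = 2 640 mm², y = 83 mm, Ī = 2 662 000 mm⁴.
Hole (subtracted): ⌀14, A = 153.94 mm², y = 14 mm, Ī = 1885.7 mm⁴.
Centroid: ȳ = ΣA·y / ΣA = 42.436 mm.
Transfer each piece to the centroidal x-axis using Ī + A·d² with d = y − 42.436:
  flange: d = -28.436 mm → contributes +3 425 746 mm⁴
  web: d = 40.564 mm → contributes +7 006 049 mm⁴
  hole: d = -28.436 mm → contributes −126 357 mm⁴
Total I = 10 305 438 mm⁴.

I_xx ≈ 1.03 × 10⁷ mm⁴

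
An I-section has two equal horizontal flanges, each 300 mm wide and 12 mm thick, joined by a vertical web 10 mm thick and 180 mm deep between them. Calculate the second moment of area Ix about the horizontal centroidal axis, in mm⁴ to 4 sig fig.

Ix ≈ 7.130 × 10⁷ mm⁴

Treat the section as a set of non-overlapping primitives; coordinates are from the bounding-box lower-left.
Bottom flange: 300 × 12, A = 3 600 mm², y = 6 mm, Ī = 43 200 mm⁴.
Web: 10 × 180, A = 1 800 mm², y = 102 mm, Ī = 4 860 000 mm⁴.
Top flange: 300 × 12, A = 3 600 mm², y = 198 mm, Ī = 43 200 mm⁴.
By symmetry the centroid is at mid-height, ȳ = 102 mm.
Transfer each piece to the horizontal centroidal axis using Ī + A·d² with d = y − 102:
  bottom flange: d = -96 mm → contributes +33 220 800 mm⁴
  web: d = 0 mm → contributes +4 860 000 mm⁴
  top flange: d = 96 mm → contributes +33 220 800 mm⁴
Total I = 71 301 600 mm⁴.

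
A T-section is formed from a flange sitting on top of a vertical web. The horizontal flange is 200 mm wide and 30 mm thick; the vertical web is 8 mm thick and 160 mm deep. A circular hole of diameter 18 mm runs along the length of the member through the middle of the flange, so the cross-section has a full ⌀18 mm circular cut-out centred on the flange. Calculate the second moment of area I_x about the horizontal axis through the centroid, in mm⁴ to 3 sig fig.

Decompose the section into non-overlapping parts with the origin at the bottom-left of its bounding rectangle.
Flange: 200 × 30, A = 6 000 mm², y = 175 mm, Ī = 450 000 mm⁴.
Web: 8 × 160, A = 1 280 mm², y = 80 mm, Ī = 2 730 667 mm⁴.
Hole (subtracted): ⌀18, A = 254.47 mm², y = 175 mm, Ī = 5 153 mm⁴.
Centroid: ȳ = ΣA·y / ΣA = 157.69 mm.
Transfer each piece to the horizontal axis through the centroid using Ī + A·d² with d = y − 157.69:
  flange: d = 17.308 mm → contributes +2 247 464 mm⁴
  web: d = -77.692 mm → contributes +10 456 747 mm⁴
  hole: d = 17.308 mm → contributes −81 386 mm⁴
Total I = 12 622 824 mm⁴.

I_x ≈ 1.26 × 10⁷ mm⁴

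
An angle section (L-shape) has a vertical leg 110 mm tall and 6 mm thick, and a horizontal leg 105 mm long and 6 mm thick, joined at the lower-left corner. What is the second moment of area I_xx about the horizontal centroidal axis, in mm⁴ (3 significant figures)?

Split into non-overlapping primitives; take the origin at the lower-left of the bounding box.
Vertical leg: 6 × 110, A = 660 mm², y = 55 mm, Ī = 665 500 mm⁴.
Horizontal leg (remainder): 99 × 6, A = 594 mm², y = 3 mm, Ī = 1 782 mm⁴.
Centroid: ȳ = ΣA·y / ΣA = 30.368 mm.
Transfer each piece to the horizontal centroidal axis using Ī + A·d² with d = y − 30.368:
  vertical leg: d = 24.632 mm → contributes +1 065 932 mm⁴
  horizontal leg (remainder): d = -27.368 mm → contributes +446 706 mm⁴
Total I = 1 512 638 mm⁴.

I_xx ≈ 1.51 × 10⁶ mm⁴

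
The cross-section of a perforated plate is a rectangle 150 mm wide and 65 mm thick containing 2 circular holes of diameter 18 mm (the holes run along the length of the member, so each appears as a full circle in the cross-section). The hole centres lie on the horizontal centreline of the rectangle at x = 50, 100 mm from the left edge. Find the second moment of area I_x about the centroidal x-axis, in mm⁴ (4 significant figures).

I_x ≈ 3.423 × 10⁶ mm⁴

Split into non-overlapping primitives; take the origin at the lower-left of the bounding box.
Plate: 150 × 65, A = 9 750 mm², y = 32.5 mm, Ī = 3 432 813 mm⁴.
Hole 1 (subtracted): ⌀18, A = 254.469 mm², y = 32.5 mm, Ī = 5 153 mm⁴.
Hole 2 (subtracted): ⌀18, A = 254.469 mm², y = 32.5 mm, Ī = 5 153 mm⁴.
By symmetry the centroid is at mid-height, ȳ = 32.5 mm.
All pieces are centred on the centroidal x-axis, so I = ΣĪ (holes subtracted) = 3 422 507 mm⁴.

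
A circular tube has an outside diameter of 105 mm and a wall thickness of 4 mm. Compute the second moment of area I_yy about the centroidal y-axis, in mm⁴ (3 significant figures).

Break the section into simple shapes (no overlaps), measuring from the bottom-left corner of the bounding box.
Outer circle: ⌀105, A = 8 659 mm², x = 52.5 mm, Ī = 5 966 602 mm⁴.
Bore (subtracted): ⌀97, A = 7389.8 mm², x = 52.5 mm, Ī = 4 345 671 mm⁴.
By symmetry the centroid is at mid-width, x̄ = 52.5 mm.
All pieces are centred on the centroidal y-axis, so I = ΣĪ (holes subtracted) = 1 620 931 mm⁴.

I_yy ≈ 1.62 × 10⁶ mm⁴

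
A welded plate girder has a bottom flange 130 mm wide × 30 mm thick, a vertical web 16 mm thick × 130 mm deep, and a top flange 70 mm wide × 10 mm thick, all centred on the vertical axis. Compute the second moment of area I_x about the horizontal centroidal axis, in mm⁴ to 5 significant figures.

Split into non-overlapping primitives; take the origin at the lower-left of the bounding box.
Bottom plate: 130 × 30, A = 3 900 mm², y = 15 mm, Ī = 292 500 mm⁴.
Web plate: 16 × 130, A = 2 080 mm², y = 95 mm, Ī = 2 929 333 mm⁴.
Top plate: 70 × 10, A = 700 mm², y = 165 mm, Ī = 5833.333 mm⁴.
Centroid: ȳ = ΣA·y / ΣA = 55.62874 mm.
Transfer each piece to the horizontal centroidal axis using Ī + A·d² with d = y − 55.62874:
  bottom plate: d = -40.62874 mm → contributes +6 730 209 mm⁴
  web plate: d = 39.37126 mm → contributes +6 153 533 mm⁴
  top plate: d = 109.3713 mm → contributes +8 379 284 mm⁴
Total I = 21 263 026 mm⁴.

I_x ≈ 2.1263 × 10⁷ mm⁴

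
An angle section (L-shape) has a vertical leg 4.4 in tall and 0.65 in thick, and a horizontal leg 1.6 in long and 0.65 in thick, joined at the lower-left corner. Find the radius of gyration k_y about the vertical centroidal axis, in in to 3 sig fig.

k_y ≈ 0.368 in

Decompose the section into non-overlapping parts with the origin at the bottom-left of its bounding rectangle.
Vertical leg: 0.65 × 4.4, A = 2.86 in², x = 0.325 in, Ī = 0.1007 in⁴.
Horizontal leg (remainder): 0.95 × 0.65, A = 0.6175 in², x = 1.125 in, Ī = 0.046441 in⁴.
Centroid: x̄ = ΣA·x / ΣA = 0.46706 in.
Transfer each piece to the vertical centroidal axis using Ī + A·d² with d = x − 0.46706:
  vertical leg: d = -0.14206 in → contributes +0.15841 in⁴
  horizontal leg (remainder): d = 0.65794 in → contributes +0.31375 in⁴
Total I = 0.47216 in⁴.
Radius of gyration: k = √(I/A) = √(0.47216 / 3.4775) = 0.36848 in.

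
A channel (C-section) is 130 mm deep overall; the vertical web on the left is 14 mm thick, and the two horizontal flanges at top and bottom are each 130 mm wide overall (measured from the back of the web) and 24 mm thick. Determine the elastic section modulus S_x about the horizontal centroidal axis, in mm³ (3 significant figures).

Decompose the section into non-overlapping parts with the origin at the bottom-left of its bounding rectangle.
Web: 14 × 130, A = 1 820 mm², y = 65 mm, Ī = 2 563 167 mm⁴.
Top flange (beyond web): 116 × 24, A = 2 784 mm², y = 118 mm, Ī = 133 632 mm⁴.
Bottom flange (beyond web): 116 × 24, A = 2 784 mm², y = 12 mm, Ī = 133 632 mm⁴.
By symmetry the centroid is at mid-height, ȳ = 65 mm.
Transfer each piece to the horizontal centroidal axis using Ī + A·d² with d = y − 65:
  web: d = 0 mm → contributes +2 563 167 mm⁴
  top flange (beyond web): d = 53 mm → contributes +7 953 888 mm⁴
  bottom flange (beyond web): d = -53 mm → contributes +7 953 888 mm⁴
Total I = 18 470 943 mm⁴.
Extreme fibre distance c = 65 mm; S = I/c = 284 168 mm³.

S_x ≈ 2.84 × 10⁵ mm³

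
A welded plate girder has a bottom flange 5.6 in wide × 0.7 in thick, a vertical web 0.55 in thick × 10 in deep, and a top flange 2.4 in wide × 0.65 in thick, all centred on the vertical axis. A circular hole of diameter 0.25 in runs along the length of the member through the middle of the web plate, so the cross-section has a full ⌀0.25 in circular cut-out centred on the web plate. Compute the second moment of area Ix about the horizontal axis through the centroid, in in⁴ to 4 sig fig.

Ix ≈ 187.8 in⁴

Split into non-overlapping primitives; take the origin at the lower-left of the bounding box.
Bottom plate: 5.6 × 0.7, A = 3.92 in², y = 0.35 in, Ī = 0.160067 in⁴.
Web plate: 0.55 × 10, A = 5.5 in², y = 5.7 in, Ī = 45.8333 in⁴.
Top plate: 2.4 × 0.65, A = 1.56 in², y = 11.025 in, Ī = 0.054925 in⁴.
Hole (subtracted): ⌀0.25, A = 0.0490874 in², y = 5.7 in, Ī = 0.000191748 in⁴.
Centroid: ȳ = ΣA·y / ΣA = 4.54136 in.
Transfer each piece to the horizontal axis through the centroid using Ī + A·d² with d = y − 4.54136:
  bottom plate: d = -4.19136 in → contributes +69.0246 in⁴
  web plate: d = 1.15864 in → contributes +53.2168 in⁴
  top plate: d = 6.48364 in → contributes +65.6336 in⁴
  hole: d = 1.15864 in → contributes −0.066089 in⁴
Total I = 187.809 in⁴.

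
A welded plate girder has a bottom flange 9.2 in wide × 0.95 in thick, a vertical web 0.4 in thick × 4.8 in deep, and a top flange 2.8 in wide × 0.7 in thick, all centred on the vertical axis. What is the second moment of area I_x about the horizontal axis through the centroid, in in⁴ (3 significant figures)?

I_x ≈ 60.6 in⁴

Treat the section as a set of non-overlapping primitives; coordinates are from the bounding-box lower-left.
Bottom plate: 9.2 × 0.95, A = 8.74 in², y = 0.475 in, Ī = 0.65732 in⁴.
Web plate: 0.4 × 4.8, A = 1.92 in², y = 3.35 in, Ī = 3.6864 in⁴.
Top plate: 2.8 × 0.7, A = 1.96 in², y = 6.1 in, Ī = 0.080033 in⁴.
Centroid: ȳ = ΣA·y / ΣA = 1.786 in.
Transfer each piece to the horizontal axis through the centroid using Ī + A·d² with d = y − 1.786:
  bottom plate: d = -1.311 in → contributes +15.679 in⁴
  web plate: d = 1.564 in → contributes +8.3828 in⁴
  top plate: d = 4.314 in → contributes +36.557 in⁴
Total I = 60.619 in⁴.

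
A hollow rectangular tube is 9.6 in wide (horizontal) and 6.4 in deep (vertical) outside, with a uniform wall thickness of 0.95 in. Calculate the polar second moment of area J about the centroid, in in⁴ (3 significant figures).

Break the section into simple shapes (no overlaps), measuring from the bottom-left corner of the bounding box.
Outer rectangle: 9.6 × 6.4, A = 61.44 in², y = 3.2 in, Ī = 209.72 in⁴.
Inner void (subtracted): 7.7 × 4.5, A = 34.65 in², y = 3.2 in, Ī = 58.472 in⁴.
By symmetry the centroid is at mid-height, ȳ = 3.2 in.
All pieces are centred on the centroidal x-axis, so I = ΣĪ (holes subtracted) = 151.24 in⁴.
Repeating about the centroidal y-axis gives I_y = 300.66 in⁴.
Polar second moment: J = I_x + I_y = 451.9 in⁴.

J ≈ 452 in⁴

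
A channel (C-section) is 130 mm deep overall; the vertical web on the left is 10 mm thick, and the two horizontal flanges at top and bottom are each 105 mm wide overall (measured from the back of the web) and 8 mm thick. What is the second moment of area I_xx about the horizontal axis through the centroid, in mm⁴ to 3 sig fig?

I_xx ≈ 7.49 × 10⁶ mm⁴

Decompose the section into non-overlapping parts with the origin at the bottom-left of its bounding rectangle.
Web: 10 × 130, A = 1 300 mm², y = 65 mm, Ī = 1 830 833 mm⁴.
Top flange (beyond web): 95 × 8, A = 760 mm², y = 126 mm, Ī = 4053.3 mm⁴.
Bottom flange (beyond web): 95 × 8, A = 760 mm², y = 4 mm, Ī = 4053.3 mm⁴.
By symmetry the centroid is at mid-height, ȳ = 65 mm.
Transfer each piece to the horizontal axis through the centroid using Ī + A·d² with d = y − 65:
  web: d = 0 mm → contributes +1 830 833 mm⁴
  top flange (beyond web): d = 61 mm → contributes +2 832 013 mm⁴
  bottom flange (beyond web): d = -61 mm → contributes +2 832 013 mm⁴
Total I = 7 494 860 mm⁴.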